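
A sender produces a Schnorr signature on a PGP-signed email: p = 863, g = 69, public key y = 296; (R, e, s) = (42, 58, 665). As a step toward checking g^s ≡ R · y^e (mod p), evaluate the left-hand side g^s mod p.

69^665 mod 863 = 480

480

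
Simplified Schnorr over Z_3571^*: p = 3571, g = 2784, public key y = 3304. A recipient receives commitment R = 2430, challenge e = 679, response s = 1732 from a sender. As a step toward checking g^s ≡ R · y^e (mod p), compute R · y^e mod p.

1470

Squares mod 3571: 3304^1≡3304, 3304^2≡3440, 3304^4≡2877, 3304^8≡3122, 3304^16≡1625, 3304^32≡1656, 3304^64≡3379, 3304^128≡1154, 3304^256≡3304, 3304^512≡3440
679 = 512 + 128 + 32 + 4 + 2 + 1, so 3304^679 ≡ 3440·1154·1656·2877·3440·3304 ≡ 3263 (mod 3571)
R · y^e ≡ 2430·3263 = 7929090 ≡ 1470 (mod 3571)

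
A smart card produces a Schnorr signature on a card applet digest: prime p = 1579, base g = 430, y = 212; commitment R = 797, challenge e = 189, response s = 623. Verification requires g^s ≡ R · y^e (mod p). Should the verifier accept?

reject

g^s mod p:
430^2 = 184900 ≡ 157
430^4 ≡ 157^2 = 24649 ≡ 964
430^8 ≡ 964^2 = 929296 ≡ 844
430^16 ≡ 844^2 = 712336 ≡ 207
430^32 ≡ 207^2 = 42849 ≡ 216
430^64 ≡ 216^2 = 46656 ≡ 865
430^128 ≡ 865^2 = 748225 ≡ 1358
430^256 ≡ 1358^2 = 1844164 ≡ 1471
430^512 ≡ 1471^2 = 2163841 ≡ 611
623 = 512 + 64 + 32 + 8 + 4 + 2 + 1, so 430^623 ≡ 611·865·216·844·964·157·430 ≡ 101 (mod 1579)
R · y^e mod p:
212^2 = 44944 ≡ 732
212^4 ≡ 732^2 = 535824 ≡ 543
212^8 ≡ 543^2 = 294849 ≡ 1155
212^16 ≡ 1155^2 = 1334025 ≡ 1349
212^32 ≡ 1349^2 = 1819801 ≡ 793
212^64 ≡ 793^2 = 628849 ≡ 407
212^128 ≡ 407^2 = 165649 ≡ 1433
189 = 128 + 32 + 16 + 8 + 4 + 1, so 212^189 ≡ 1433·793·1349·1155·543·212 ≡ 430 (mod 1579)
797·430 = 342710 ≡ 67 (mod 1579)
101 ≠ 67; the check fails.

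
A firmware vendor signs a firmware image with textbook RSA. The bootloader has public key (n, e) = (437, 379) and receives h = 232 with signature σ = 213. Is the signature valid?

valid

σ^2 ≡ 213^2 = 45369 ≡ 358
σ^4 ≡ 358^2 = 128164 ≡ 123
σ^8 ≡ 123^2 = 15129 ≡ 271
σ^16 ≡ 271^2 = 73441 ≡ 25
σ^32 ≡ 25^2 = 625 ≡ 188
σ^64 ≡ 188^2 = 35344 ≡ 384
σ^128 ≡ 384^2 = 147456 ≡ 187
σ^256 ≡ 187^2 = 34969 ≡ 9
379 = 256 + 64 + 32 + 16 + 8 + 2 + 1, so σ^379 ≡ 9·384·188·25·271·358·213 ≡ 232 (mod 437)
σ^379 mod 437 = 232 matches h.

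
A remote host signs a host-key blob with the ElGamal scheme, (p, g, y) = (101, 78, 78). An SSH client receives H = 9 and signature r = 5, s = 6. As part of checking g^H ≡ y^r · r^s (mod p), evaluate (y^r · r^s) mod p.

Squares mod 101: 78^1≡78, 78^2≡24, 78^4≡71
5 = 4 + 1, so 78^5 ≡ 71·78 ≡ 84 (mod 101)
Squares mod 101: 5^1≡5, 5^2≡25, 5^4≡19
6 = 4 + 2, so 5^6 ≡ 19·25 ≡ 71 (mod 101)
y^r · r^s ≡ 84·71 = 5964 ≡ 5 (mod 101)

5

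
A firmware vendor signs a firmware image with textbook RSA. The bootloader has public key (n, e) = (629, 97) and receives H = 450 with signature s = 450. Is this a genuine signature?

genuine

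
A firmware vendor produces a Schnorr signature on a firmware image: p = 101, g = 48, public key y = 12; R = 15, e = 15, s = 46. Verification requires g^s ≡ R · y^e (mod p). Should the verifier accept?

accept

g^s mod p:
48^2 = 2304 ≡ 82
48^4 ≡ 82^2 = 6724 ≡ 58
48^8 ≡ 58^2 = 3364 ≡ 31
48^16 ≡ 31^2 = 961 ≡ 52
48^32 ≡ 52^2 = 2704 ≡ 78
46 = 32 + 8 + 4 + 2, so 48^46 ≡ 78·31·58·82 ≡ 47 (mod 101)
R · y^e mod p:
12^2 = 144 ≡ 43
12^4 ≡ 43^2 = 1849 ≡ 31
12^8 ≡ 31^2 = 961 ≡ 52
15 = 8 + 4 + 2 + 1, so 12^15 ≡ 52·31·43·12 ≡ 57 (mod 101)
15·57 = 855 ≡ 47 (mod 101)
47 ≡ 47 (mod 101); signature holds.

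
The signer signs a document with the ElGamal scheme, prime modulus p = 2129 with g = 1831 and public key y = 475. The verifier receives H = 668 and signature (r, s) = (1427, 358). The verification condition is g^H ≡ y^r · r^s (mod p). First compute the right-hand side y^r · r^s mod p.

1479

Squares mod 2129: 475^1≡475, 475^2≡2080, 475^4≡272, 475^8≡1598, 475^16≡933, 475^32≡1857, 475^64≡1598, 475^128≡933, 475^256≡1857, 475^512≡1598, 475^1024≡933
1427 = 1024 + 256 + 128 + 16 + 2 + 1, so 475^1427 ≡ 933·1857·933·933·2080·475 ≡ 1878 (mod 2129)
Squares mod 2129: 1427^1≡1427, 1427^2≡1005, 1427^4≡879, 1427^8≡1943, 1427^16≡532, 1427^32≡1996, 1427^64≡657, 1427^128≡1591, 1427^256≡2029
358 = 256 + 64 + 32 + 4 + 2, so 1427^358 ≡ 2029·657·1996·879·1005 ≡ 45 (mod 2129)
y^r · r^s ≡ 1878·45 = 84510 ≡ 1479 (mod 2129)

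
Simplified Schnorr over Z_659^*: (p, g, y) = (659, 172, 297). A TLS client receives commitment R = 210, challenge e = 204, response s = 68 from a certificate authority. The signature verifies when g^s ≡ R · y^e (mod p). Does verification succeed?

passes

g^s mod p:
172^2 = 29584 ≡ 588
172^4 ≡ 588^2 = 345744 ≡ 428
172^8 ≡ 428^2 = 183184 ≡ 641
172^16 ≡ 641^2 = 410881 ≡ 324
172^32 ≡ 324^2 = 104976 ≡ 195
172^64 ≡ 195^2 = 38025 ≡ 462
68 = 64 + 4, so 172^68 ≡ 462·428 ≡ 36 (mod 659)
R · y^e mod p:
297^2 = 88209 ≡ 562
297^4 ≡ 562^2 = 315844 ≡ 183
297^8 ≡ 183^2 = 33489 ≡ 539
297^16 ≡ 539^2 = 290521 ≡ 561
297^32 ≡ 561^2 = 314721 ≡ 378
297^64 ≡ 378^2 = 142884 ≡ 540
297^128 ≡ 540^2 = 291600 ≡ 322
204 = 128 + 64 + 8 + 4, so 297^204 ≡ 322·540·539·183 ≡ 19 (mod 659)
210·19 = 3990 ≡ 36 (mod 659)
36 ≡ 36 (mod 659); signature holds.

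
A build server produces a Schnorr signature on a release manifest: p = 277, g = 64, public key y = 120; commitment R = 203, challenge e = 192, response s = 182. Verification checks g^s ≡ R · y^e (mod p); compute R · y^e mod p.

169

120^192 mod 277 = 256
R · y^e ≡ 203·256 = 51968 ≡ 169 (mod 277)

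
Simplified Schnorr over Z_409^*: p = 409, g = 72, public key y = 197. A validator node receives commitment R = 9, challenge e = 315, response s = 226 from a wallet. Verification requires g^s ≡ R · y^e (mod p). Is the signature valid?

g^s mod p:
72^2 = 5184 ≡ 276
72^4 ≡ 276^2 = 76176 ≡ 102
72^8 ≡ 102^2 = 10404 ≡ 179
72^16 ≡ 179^2 = 32041 ≡ 139
72^32 ≡ 139^2 = 19321 ≡ 98
72^64 ≡ 98^2 = 9604 ≡ 197
72^128 ≡ 197^2 = 38809 ≡ 363
226 = 128 + 64 + 32 + 2, so 72^226 ≡ 363·197·98·276 ≡ 225 (mod 409)
R · y^e mod p:
197^2 = 38809 ≡ 363
197^4 ≡ 363^2 = 131769 ≡ 71
197^8 ≡ 71^2 = 5041 ≡ 133
197^16 ≡ 133^2 = 17689 ≡ 102
197^32 ≡ 102^2 = 10404 ≡ 179
197^64 ≡ 179^2 = 32041 ≡ 139
197^128 ≡ 139^2 = 19321 ≡ 98
197^256 ≡ 98^2 = 9604 ≡ 197
315 = 256 + 32 + 16 + 8 + 2 + 1, so 197^315 ≡ 197·179·102·133·363·197 ≡ 25 (mod 409)
9·25 = 225 ≡ 225 (mod 409)
225 ≡ 225 (mod 409); signature holds.

valid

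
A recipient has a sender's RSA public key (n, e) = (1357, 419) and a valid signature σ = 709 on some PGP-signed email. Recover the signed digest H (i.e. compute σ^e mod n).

709

σ^2 ≡ 709^2 = 502681 ≡ 591
σ^4 ≡ 591^2 = 349281 ≡ 532
σ^8 ≡ 532^2 = 283024 ≡ 768
σ^16 ≡ 768^2 = 589824 ≡ 886
σ^32 ≡ 886^2 = 784996 ≡ 650
σ^64 ≡ 650^2 = 422500 ≡ 473
σ^128 ≡ 473^2 = 223729 ≡ 1181
σ^256 ≡ 1181^2 = 1394761 ≡ 1122
419 = 256 + 128 + 32 + 2 + 1, so σ^419 ≡ 1122·1181·650·591·709 ≡ 709 (mod 1357)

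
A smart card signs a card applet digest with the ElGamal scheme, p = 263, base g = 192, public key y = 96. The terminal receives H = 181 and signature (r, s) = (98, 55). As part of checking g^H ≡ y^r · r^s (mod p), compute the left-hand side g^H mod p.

Squares mod 263: 192^1≡192, 192^2≡44, 192^4≡95, 192^8≡83, 192^16≡51, 192^32≡234, 192^64≡52, 192^128≡74
181 = 128 + 32 + 16 + 4 + 1, so 192^181 ≡ 74·234·51·95·192 ≡ 148 (mod 263)

148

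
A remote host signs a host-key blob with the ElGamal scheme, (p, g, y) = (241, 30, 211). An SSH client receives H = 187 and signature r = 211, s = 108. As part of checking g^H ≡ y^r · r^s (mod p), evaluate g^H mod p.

30^2 = 900 ≡ 177
30^4 ≡ 177^2 = 31329 ≡ 240
30^8 ≡ 240^2 = 57600 ≡ 1
30^16 ≡ 1^2 = 1
30^32 ≡ 1^2 = 1
30^64 ≡ 1^2 = 1
30^128 ≡ 1^2 = 1
187 = 128 + 32 + 16 + 8 + 2 + 1, so 30^187 ≡ 1·1·1·1·177·30 ≡ 8 (mod 241)

8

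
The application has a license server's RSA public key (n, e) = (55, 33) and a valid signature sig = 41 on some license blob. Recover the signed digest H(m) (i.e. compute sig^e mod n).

6

Squares mod 55: sig^1≡41, sig^2≡31, sig^4≡26, sig^8≡16, sig^16≡36, sig^32≡31
33 = 32 + 1, so sig^33 ≡ 31·41 ≡ 6 (mod 55)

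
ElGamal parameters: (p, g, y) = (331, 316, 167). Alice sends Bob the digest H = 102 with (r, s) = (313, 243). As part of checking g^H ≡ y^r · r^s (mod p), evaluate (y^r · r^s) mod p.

189

Squares mod 331: 167^1≡167, 167^2≡85, 167^4≡274, 167^8≡270, 167^16≡80, 167^32≡111, 167^64≡74, 167^128≡180, 167^256≡293
313 = 256 + 32 + 16 + 8 + 1, so 167^313 ≡ 293·111·80·270·167 ≡ 80 (mod 331)
Squares mod 331: 313^1≡313, 313^2≡324, 313^4≡49, 313^8≡84, 313^16≡105, 313^32≡102, 313^64≡143, 313^128≡258
243 = 128 + 64 + 32 + 16 + 2 + 1, so 313^243 ≡ 258·143·102·105·324·313 ≡ 172 (mod 331)
y^r · r^s ≡ 80·172 = 13760 ≡ 189 (mod 331)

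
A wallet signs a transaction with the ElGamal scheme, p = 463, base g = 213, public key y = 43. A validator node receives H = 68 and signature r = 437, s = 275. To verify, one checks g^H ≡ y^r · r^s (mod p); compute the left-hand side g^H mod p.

239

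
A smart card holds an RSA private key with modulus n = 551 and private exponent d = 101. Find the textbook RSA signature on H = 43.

272

Squares mod 551: H^1≡43, H^2≡196, H^4≡397, H^8≡23, H^16≡529, H^32≡484, H^64≡81
101 = 64 + 32 + 4 + 1, so H^101 ≡ 81·484·397·43 ≡ 272 (mod 551)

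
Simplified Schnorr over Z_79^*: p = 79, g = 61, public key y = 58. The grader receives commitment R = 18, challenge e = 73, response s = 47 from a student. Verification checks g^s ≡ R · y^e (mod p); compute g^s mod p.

12

61^2 = 3721 ≡ 8
61^4 ≡ 8^2 = 64
61^8 ≡ 64^2 = 4096 ≡ 67
61^16 ≡ 67^2 = 4489 ≡ 65
61^32 ≡ 65^2 = 4225 ≡ 38
47 = 32 + 8 + 4 + 2 + 1, so 61^47 ≡ 38·67·64·8·61 ≡ 12 (mod 79)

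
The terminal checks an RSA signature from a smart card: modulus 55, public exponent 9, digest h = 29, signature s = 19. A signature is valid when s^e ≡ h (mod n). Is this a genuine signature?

s^2 ≡ 19^2 = 361 ≡ 31
s^4 ≡ 31^2 = 961 ≡ 26
s^8 ≡ 26^2 = 676 ≡ 16
9 = 8 + 1, so s^9 ≡ 16·19 ≡ 29 (mod 55)
Since 29 equals the digest 29, verification succeeds.

genuine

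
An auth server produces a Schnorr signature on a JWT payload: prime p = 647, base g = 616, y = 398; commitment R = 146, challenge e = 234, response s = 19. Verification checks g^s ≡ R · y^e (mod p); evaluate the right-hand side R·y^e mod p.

341

398^2 = 158404 ≡ 536
398^4 ≡ 536^2 = 287296 ≡ 28
398^8 ≡ 28^2 = 784 ≡ 137
398^16 ≡ 137^2 = 18769 ≡ 6
398^32 ≡ 6^2 = 36
398^64 ≡ 36^2 = 1296 ≡ 2
398^128 ≡ 2^2 = 4
234 = 128 + 64 + 32 + 8 + 2, so 398^234 ≡ 4·2·36·137·536 ≡ 574 (mod 647)
R · y^e ≡ 146·574 = 83804 ≡ 341 (mod 647)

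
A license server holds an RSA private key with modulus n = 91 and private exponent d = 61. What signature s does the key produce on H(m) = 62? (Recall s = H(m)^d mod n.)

62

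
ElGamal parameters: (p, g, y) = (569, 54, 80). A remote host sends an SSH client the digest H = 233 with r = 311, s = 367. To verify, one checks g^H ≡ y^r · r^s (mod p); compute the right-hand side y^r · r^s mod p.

80^311 mod 569 = 25
311^367 mod 569 = 189
y^r · r^s ≡ 25·189 = 4725 ≡ 173 (mod 569)

173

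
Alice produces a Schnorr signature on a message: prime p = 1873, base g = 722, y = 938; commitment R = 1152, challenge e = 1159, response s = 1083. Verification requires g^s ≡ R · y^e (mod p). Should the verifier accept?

g^s mod p:
Squares mod 1873: 722^1≡722, 722^2≡590, 722^4≡1595, 722^8≡491, 722^16≡1337, 722^32≡727, 722^64≡343, 722^128≡1523, 722^256≡755, 722^512≡633, 722^1024≡1740
1083 = 1024 + 32 + 16 + 8 + 2 + 1, so 722^1083 ≡ 1740·727·1337·491·590·722 ≡ 1083 (mod 1873)
R · y^e mod p:
Squares mod 1873: 938^1≡938, 938^2≡1407, 938^4≡1761, 938^8≡1306, 938^16≡1206, 938^32≡988, 938^64≡311, 938^128≡1198, 938^256≡486, 938^512≡198, 938^1024≡1744
1159 = 1024 + 128 + 4 + 2 + 1, so 938^1159 ≡ 1744·1198·1761·1407·938 ≡ 1752 (mod 1873)
1152·1752 = 2018304 ≡ 1083 (mod 1873)
1083 ≡ 1083 (mod 1873); signature holds.

accept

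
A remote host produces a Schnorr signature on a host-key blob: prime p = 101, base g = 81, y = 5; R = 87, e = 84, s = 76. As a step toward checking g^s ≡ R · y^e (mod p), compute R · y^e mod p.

81

5^2 = 25
5^4 ≡ 25^2 = 625 ≡ 19
5^8 ≡ 19^2 = 361 ≡ 58
5^16 ≡ 58^2 = 3364 ≡ 31
5^32 ≡ 31^2 = 961 ≡ 52
5^64 ≡ 52^2 = 2704 ≡ 78
84 = 64 + 16 + 4, so 5^84 ≡ 78·31·19 ≡ 88 (mod 101)
R · y^e ≡ 87·88 = 7656 ≡ 81 (mod 101)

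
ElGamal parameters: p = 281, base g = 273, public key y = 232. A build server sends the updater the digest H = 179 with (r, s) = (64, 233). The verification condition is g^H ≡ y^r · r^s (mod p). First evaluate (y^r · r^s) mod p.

162

Squares mod 281: 232^1≡232, 232^2≡153, 232^4≡86, 232^8≡90, 232^16≡232, 232^32≡153, 232^64≡86
232^64 ≡ 86 (mod 281)
Squares mod 281: 64^1≡64, 64^2≡162, 64^4≡111, 64^8≡238, 64^16≡163, 64^32≡155, 64^64≡140, 64^128≡211
233 = 128 + 64 + 32 + 8 + 1, so 64^233 ≡ 211·140·155·238·64 ≡ 211 (mod 281)
y^r · r^s ≡ 86·211 = 18146 ≡ 162 (mod 281)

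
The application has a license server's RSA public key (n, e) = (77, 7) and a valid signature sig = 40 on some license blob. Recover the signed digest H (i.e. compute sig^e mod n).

sig^2 ≡ 40^2 = 1600 ≡ 60
sig^4 ≡ 60^2 = 3600 ≡ 58
7 = 4 + 2 + 1, so sig^7 ≡ 58·60·40 ≡ 61 (mod 77)

61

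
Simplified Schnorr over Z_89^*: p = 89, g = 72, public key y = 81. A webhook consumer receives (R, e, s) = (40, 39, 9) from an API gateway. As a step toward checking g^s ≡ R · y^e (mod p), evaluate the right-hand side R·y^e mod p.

81^39 mod 89 = 50
R · y^e ≡ 40·50 = 2000 ≡ 42 (mod 89)

42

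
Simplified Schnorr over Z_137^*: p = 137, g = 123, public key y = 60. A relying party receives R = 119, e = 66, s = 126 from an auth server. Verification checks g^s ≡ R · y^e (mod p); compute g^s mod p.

Squares mod 137: 123^1≡123, 123^2≡59, 123^4≡56, 123^8≡122, 123^16≡88, 123^32≡72, 123^64≡115
126 = 64 + 32 + 16 + 8 + 4 + 2, so 123^126 ≡ 115·72·88·122·56·59 ≡ 50 (mod 137)

50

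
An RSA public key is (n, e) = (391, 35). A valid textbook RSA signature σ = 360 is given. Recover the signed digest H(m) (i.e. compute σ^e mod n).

350

Squares mod 391: σ^1≡360, σ^2≡179, σ^4≡370, σ^8≡50, σ^16≡154, σ^32≡256
35 = 32 + 2 + 1, so σ^35 ≡ 256·179·360 ≡ 350 (mod 391)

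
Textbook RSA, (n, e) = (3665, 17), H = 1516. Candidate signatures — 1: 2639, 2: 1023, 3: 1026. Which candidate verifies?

Candidate 1: Squares mod 3665: 2639^1≡2639, 2639^2≡821, 2639^4≡3346, 2639^8≡2806, 2639^16≡1216; 17 = 16 + 1, so 2639^17 ≡ 1216·2639 ≡ 2149 (mod 3665)
Candidate 2: Squares mod 3665: 1023^1≡1023, 1023^2≡2004, 1023^4≡2841, 1023^8≡951, 1023^16≡2811; 17 = 16 + 1, so 1023^17 ≡ 2811·1023 ≡ 2293 (mod 3665)
Candidate 3: Squares mod 3665: 1026^1≡1026, 1026^2≡821, 1026^4≡3346, 1026^8≡2806, 1026^16≡1216; 17 = 16 + 1, so 1026^17 ≡ 1216·1026 ≡ 1516 (mod 3665)
  → matches H = 1516

3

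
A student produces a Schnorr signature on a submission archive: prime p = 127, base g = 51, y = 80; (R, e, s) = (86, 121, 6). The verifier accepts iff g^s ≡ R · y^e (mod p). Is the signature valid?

invalid

g^s mod p:
Squares mod 127: 51^1≡51, 51^2≡61, 51^4≡38
6 = 4 + 2, so 51^6 ≡ 38·61 ≡ 32 (mod 127)
R · y^e mod p:
Squares mod 127: 80^1≡80, 80^2≡50, 80^4≡87, 80^8≡76, 80^16≡61, 80^32≡38, 80^64≡47
121 = 64 + 32 + 16 + 8 + 1, so 80^121 ≡ 47·38·61·76·80 ≡ 66 (mod 127)
86·66 = 5676 ≡ 88 (mod 127)
32 ≠ 88; the check fails.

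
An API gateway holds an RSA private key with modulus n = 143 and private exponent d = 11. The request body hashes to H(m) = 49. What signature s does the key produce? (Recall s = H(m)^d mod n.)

(H(m))^2 ≡ 49^2 = 2401 ≡ 113
(H(m))^4 ≡ 113^2 = 12769 ≡ 42
(H(m))^8 ≡ 42^2 = 1764 ≡ 48
11 = 8 + 2 + 1, so (H(m))^11 ≡ 48·113·49 ≡ 82 (mod 143)

82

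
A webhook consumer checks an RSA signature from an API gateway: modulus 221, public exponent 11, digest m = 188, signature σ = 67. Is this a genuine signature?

σ^2 ≡ 67^2 = 4489 ≡ 69
σ^4 ≡ 69^2 = 4761 ≡ 120
σ^8 ≡ 120^2 = 14400 ≡ 35
11 = 8 + 2 + 1, so σ^11 ≡ 35·69·67 ≡ 33 (mod 221)
The recovered value 33 does not match the digest 188.

forged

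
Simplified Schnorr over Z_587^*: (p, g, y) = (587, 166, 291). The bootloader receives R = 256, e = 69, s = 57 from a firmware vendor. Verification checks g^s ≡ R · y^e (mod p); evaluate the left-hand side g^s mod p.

393

Squares mod 587: 166^1≡166, 166^2≡554, 166^4≡502, 166^8≡181, 166^16≡476, 166^32≡581
57 = 32 + 16 + 8 + 1, so 166^57 ≡ 581·476·181·166 ≡ 393 (mod 587)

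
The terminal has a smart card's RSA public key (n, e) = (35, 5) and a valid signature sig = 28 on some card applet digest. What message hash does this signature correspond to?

Squares mod 35: sig^1≡28, sig^2≡14, sig^4≡21
5 = 4 + 1, so sig^5 ≡ 21·28 ≡ 28 (mod 35)

28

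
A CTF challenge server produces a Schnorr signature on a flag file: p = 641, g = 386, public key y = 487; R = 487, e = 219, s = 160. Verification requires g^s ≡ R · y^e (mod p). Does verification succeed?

passes

g^s mod p:
386^2 = 148996 ≡ 284
386^4 ≡ 284^2 = 80656 ≡ 531
386^8 ≡ 531^2 = 281961 ≡ 562
386^16 ≡ 562^2 = 315844 ≡ 472
386^32 ≡ 472^2 = 222784 ≡ 357
386^64 ≡ 357^2 = 127449 ≡ 531
386^128 ≡ 531^2 = 281961 ≡ 562
160 = 128 + 32, so 386^160 ≡ 562·357 ≡ 1 (mod 641)
R · y^e mod p:
487^2 = 237169 ≡ 640
487^4 ≡ 640^2 = 409600 ≡ 1
487^8 ≡ 1^2 = 1
487^16 ≡ 1^2 = 1
487^32 ≡ 1^2 = 1
487^64 ≡ 1^2 = 1
487^128 ≡ 1^2 = 1
219 = 128 + 64 + 16 + 8 + 2 + 1, so 487^219 ≡ 1·1·1·1·640·487 ≡ 154 (mod 641)
487·154 = 74998 ≡ 1 (mod 641)
1 ≡ 1 (mod 641); signature holds.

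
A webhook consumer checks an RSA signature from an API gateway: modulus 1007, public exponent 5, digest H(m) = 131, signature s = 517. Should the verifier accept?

s^2 ≡ 517^2 = 267289 ≡ 434
s^4 ≡ 434^2 = 188356 ≡ 47
5 = 4 + 1, so s^5 ≡ 47·517 ≡ 131 (mod 1007)
131 = H(m), so the signature checks out.

accept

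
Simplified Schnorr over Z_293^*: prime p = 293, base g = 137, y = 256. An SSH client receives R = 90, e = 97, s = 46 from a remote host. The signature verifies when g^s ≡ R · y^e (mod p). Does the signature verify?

verifies

g^s mod p:
137^2 = 18769 ≡ 17
137^4 ≡ 17^2 = 289
137^8 ≡ 289^2 = 83521 ≡ 16
137^16 ≡ 16^2 = 256
137^32 ≡ 256^2 = 65536 ≡ 197
46 = 32 + 8 + 4 + 2, so 137^46 ≡ 197·16·289·17 ≡ 140 (mod 293)
R · y^e mod p:
256^2 = 65536 ≡ 197
256^4 ≡ 197^2 = 38809 ≡ 133
256^8 ≡ 133^2 = 17689 ≡ 109
256^16 ≡ 109^2 = 11881 ≡ 161
256^32 ≡ 161^2 = 25921 ≡ 137
256^64 ≡ 137^2 = 18769 ≡ 17
97 = 64 + 32 + 1, so 256^97 ≡ 17·137·256 ≡ 262 (mod 293)
90·262 = 23580 ≡ 140 (mod 293)
140 ≡ 140 (mod 293); signature holds.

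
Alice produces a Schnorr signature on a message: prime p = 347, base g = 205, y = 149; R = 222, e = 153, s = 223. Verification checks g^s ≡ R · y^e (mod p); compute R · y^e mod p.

94

149^2 = 22201 ≡ 340
149^4 ≡ 340^2 = 115600 ≡ 49
149^8 ≡ 49^2 = 2401 ≡ 319
149^16 ≡ 319^2 = 101761 ≡ 90
149^32 ≡ 90^2 = 8100 ≡ 119
149^64 ≡ 119^2 = 14161 ≡ 281
149^128 ≡ 281^2 = 78961 ≡ 192
153 = 128 + 16 + 8 + 1, so 149^153 ≡ 192·90·319·149 ≡ 213 (mod 347)
R · y^e ≡ 222·213 = 47286 ≡ 94 (mod 347)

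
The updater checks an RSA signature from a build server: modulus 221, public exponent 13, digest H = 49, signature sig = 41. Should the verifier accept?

reject

sig^2 ≡ 41^2 = 1681 ≡ 134
sig^4 ≡ 134^2 = 17956 ≡ 55
sig^8 ≡ 55^2 = 3025 ≡ 152
13 = 8 + 4 + 1, so sig^13 ≡ 152·55·41 ≡ 210 (mod 221)
210 ≠ 49, so verification fails.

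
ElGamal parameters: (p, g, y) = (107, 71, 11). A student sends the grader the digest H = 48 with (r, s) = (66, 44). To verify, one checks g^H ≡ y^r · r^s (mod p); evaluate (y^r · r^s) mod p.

11^2 = 121 ≡ 14
11^4 ≡ 14^2 = 196 ≡ 89
11^8 ≡ 89^2 = 7921 ≡ 3
11^16 ≡ 3^2 = 9
11^32 ≡ 9^2 = 81
11^64 ≡ 81^2 = 6561 ≡ 34
66 = 64 + 2, so 11^66 ≡ 34·14 ≡ 48 (mod 107)
66^2 = 4356 ≡ 76
66^4 ≡ 76^2 = 5776 ≡ 105
66^8 ≡ 105^2 = 11025 ≡ 4
66^16 ≡ 4^2 = 16
66^32 ≡ 16^2 = 256 ≡ 42
44 = 32 + 8 + 4, so 66^44 ≡ 42·4·105 ≡ 92 (mod 107)
y^r · r^s ≡ 48·92 = 4416 ≡ 29 (mod 107)

29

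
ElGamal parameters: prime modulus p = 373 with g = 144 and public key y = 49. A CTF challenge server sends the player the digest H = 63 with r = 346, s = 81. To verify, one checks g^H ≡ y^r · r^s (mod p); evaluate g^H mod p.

144

144^2 = 20736 ≡ 221
144^4 ≡ 221^2 = 48841 ≡ 351
144^8 ≡ 351^2 = 123201 ≡ 111
144^16 ≡ 111^2 = 12321 ≡ 12
144^32 ≡ 12^2 = 144
63 = 32 + 16 + 8 + 4 + 2 + 1, so 144^63 ≡ 144·12·111·351·221·144 ≡ 144 (mod 373)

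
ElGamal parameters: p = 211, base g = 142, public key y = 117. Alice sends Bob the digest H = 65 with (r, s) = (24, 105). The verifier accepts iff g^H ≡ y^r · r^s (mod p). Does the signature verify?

does not verify

Left side g^H mod p:
Squares mod 211: 142^1≡142, 142^2≡119, 142^4≡24, 142^8≡154, 142^16≡84, 142^32≡93, 142^64≡209
65 = 64 + 1, so 142^65 ≡ 209·142 ≡ 138 (mod 211)
Right side y^r · r^s mod p:
Squares mod 211: 117^1≡117, 117^2≡185, 117^4≡43, 117^8≡161, 117^16≡179
24 = 16 + 8, so 117^24 ≡ 179·161 ≡ 123 (mod 211)
Squares mod 211: 24^1≡24, 24^2≡154, 24^4≡84, 24^8≡93, 24^16≡209, 24^32≡4, 24^64≡16
105 = 64 + 32 + 8 + 1, so 24^105 ≡ 16·4·93·24 ≡ 1 (mod 211)
123·1 = 123 ≡ 123 (mod 211)
138 ≠ 123, so verification fails.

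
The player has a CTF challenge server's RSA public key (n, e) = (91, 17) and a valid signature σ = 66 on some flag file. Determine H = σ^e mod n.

σ^2 ≡ 66^2 = 4356 ≡ 79
σ^4 ≡ 79^2 = 6241 ≡ 53
σ^8 ≡ 53^2 = 2809 ≡ 79
σ^16 ≡ 79^2 = 6241 ≡ 53
17 = 16 + 1, so σ^17 ≡ 53·66 ≡ 40 (mod 91)

40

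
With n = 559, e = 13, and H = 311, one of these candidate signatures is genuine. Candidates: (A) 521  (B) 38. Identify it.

B

Candidate A: 521^2 = 271441 ≡ 326; 521^4 ≡ 326^2 = 106276 ≡ 66; 521^8 ≡ 66^2 = 4356 ≡ 443; 13 = 8 + 4 + 1, so 521^13 ≡ 443·66·521 ≡ 248 (mod 559)
Candidate B: 38^2 = 1444 ≡ 326; 38^4 ≡ 326^2 = 106276 ≡ 66; 38^8 ≡ 66^2 = 4356 ≡ 443; 13 = 8 + 4 + 1, so 38^13 ≡ 443·66·38 ≡ 311 (mod 559)
  → matches H = 311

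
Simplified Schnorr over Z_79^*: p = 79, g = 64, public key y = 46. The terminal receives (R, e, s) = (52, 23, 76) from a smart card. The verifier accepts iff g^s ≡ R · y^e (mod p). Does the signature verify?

g^s mod p:
64^2 = 4096 ≡ 67
64^4 ≡ 67^2 = 4489 ≡ 65
64^8 ≡ 65^2 = 4225 ≡ 38
64^16 ≡ 38^2 = 1444 ≡ 22
64^32 ≡ 22^2 = 484 ≡ 10
64^64 ≡ 10^2 = 100 ≡ 21
76 = 64 + 8 + 4, so 64^76 ≡ 21·38·65 ≡ 46 (mod 79)
R · y^e mod p:
46^2 = 2116 ≡ 62
46^4 ≡ 62^2 = 3844 ≡ 52
46^8 ≡ 52^2 = 2704 ≡ 18
46^16 ≡ 18^2 = 324 ≡ 8
23 = 16 + 4 + 2 + 1, so 46^23 ≡ 8·52·62·46 ≡ 10 (mod 79)
52·10 = 520 ≡ 46 (mod 79)
46 ≡ 46 (mod 79); signature holds.

verifies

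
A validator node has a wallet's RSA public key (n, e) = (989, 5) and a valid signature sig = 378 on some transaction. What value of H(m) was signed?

893

sig^2 ≡ 378^2 = 142884 ≡ 468
sig^4 ≡ 468^2 = 219024 ≡ 455
5 = 4 + 1, so sig^5 ≡ 455·378 ≡ 893 (mod 989)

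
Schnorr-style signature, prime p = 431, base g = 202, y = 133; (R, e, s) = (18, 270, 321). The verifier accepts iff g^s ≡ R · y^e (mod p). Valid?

no

g^s mod p:
202^2 = 40804 ≡ 290
202^4 ≡ 290^2 = 84100 ≡ 55
202^8 ≡ 55^2 = 3025 ≡ 8
202^16 ≡ 8^2 = 64
202^32 ≡ 64^2 = 4096 ≡ 217
202^64 ≡ 217^2 = 47089 ≡ 110
202^128 ≡ 110^2 = 12100 ≡ 32
202^256 ≡ 32^2 = 1024 ≡ 162
321 = 256 + 64 + 1, so 202^321 ≡ 162·110·202 ≡ 359 (mod 431)
R · y^e mod p:
133^2 = 17689 ≡ 18
133^4 ≡ 18^2 = 324
133^8 ≡ 324^2 = 104976 ≡ 243
133^16 ≡ 243^2 = 59049 ≡ 2
133^32 ≡ 2^2 = 4
133^64 ≡ 4^2 = 16
133^128 ≡ 16^2 = 256
133^256 ≡ 256^2 = 65536 ≡ 24
270 = 256 + 8 + 4 + 2, so 133^270 ≡ 24·243·324·18 ≡ 290 (mod 431)
18·290 = 5220 ≡ 48 (mod 431)
359 ≠ 48; the check fails.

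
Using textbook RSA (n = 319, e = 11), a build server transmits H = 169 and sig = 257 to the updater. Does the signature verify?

sig^11 mod 319 = 169
Since 169 equals the digest 169, verification succeeds.

verifies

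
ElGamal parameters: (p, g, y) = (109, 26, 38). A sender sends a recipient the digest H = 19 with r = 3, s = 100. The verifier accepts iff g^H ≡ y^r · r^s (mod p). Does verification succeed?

Left side g^H mod p:
26^2 = 676 ≡ 22
26^4 ≡ 22^2 = 484 ≡ 48
26^8 ≡ 48^2 = 2304 ≡ 15
26^16 ≡ 15^2 = 225 ≡ 7
19 = 16 + 2 + 1, so 26^19 ≡ 7·22·26 ≡ 80 (mod 109)
Right side y^r · r^s mod p:
38^2 = 1444 ≡ 27
3 = 2 + 1, so 38^3 ≡ 27·38 ≡ 45 (mod 109)
3^2 = 9
3^4 ≡ 9^2 = 81
3^8 ≡ 81^2 = 6561 ≡ 21
3^16 ≡ 21^2 = 441 ≡ 5
3^32 ≡ 5^2 = 25
3^64 ≡ 25^2 = 625 ≡ 80
100 = 64 + 32 + 4, so 3^100 ≡ 80·25·81 ≡ 26 (mod 109)
45·26 = 1170 ≡ 80 (mod 109)
80 ≡ 80 (mod 109), so the signature is genuine.

passes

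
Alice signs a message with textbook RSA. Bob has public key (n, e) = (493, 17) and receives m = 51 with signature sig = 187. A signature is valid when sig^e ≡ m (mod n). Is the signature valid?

valid

sig^17 mod 493 = 51
51 = m, so the signature checks out.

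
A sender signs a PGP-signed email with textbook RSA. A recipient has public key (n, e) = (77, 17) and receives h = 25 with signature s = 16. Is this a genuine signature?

s^2 ≡ 16^2 = 256 ≡ 25
s^4 ≡ 25^2 = 625 ≡ 9
s^8 ≡ 9^2 = 81 ≡ 4
s^16 ≡ 4^2 = 16
17 = 16 + 1, so s^17 ≡ 16·16 ≡ 25 (mod 77)
25 = h, so the signature checks out.

genuine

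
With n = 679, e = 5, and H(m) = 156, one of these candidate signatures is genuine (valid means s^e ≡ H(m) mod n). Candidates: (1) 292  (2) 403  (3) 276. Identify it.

Candidate 1: Squares mod 679: 292^1≡292, 292^2≡389, 292^4≡583; 5 = 4 + 1, so 292^5 ≡ 583·292 ≡ 486 (mod 679)
Candidate 2: Squares mod 679: 403^1≡403, 403^2≡128, 403^4≡88; 5 = 4 + 1, so 403^5 ≡ 88·403 ≡ 156 (mod 679)
  → matches H(m) = 156
Candidate 3: Squares mod 679: 276^1≡276, 276^2≡128, 276^4≡88; 5 = 4 + 1, so 276^5 ≡ 88·276 ≡ 523 (mod 679)

2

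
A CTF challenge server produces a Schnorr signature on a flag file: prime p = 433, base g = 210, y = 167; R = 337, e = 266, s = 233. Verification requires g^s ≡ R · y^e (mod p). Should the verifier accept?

reject

g^s mod p:
210^2 = 44100 ≡ 367
210^4 ≡ 367^2 = 134689 ≡ 26
210^8 ≡ 26^2 = 676 ≡ 243
210^16 ≡ 243^2 = 59049 ≡ 161
210^32 ≡ 161^2 = 25921 ≡ 374
210^64 ≡ 374^2 = 139876 ≡ 17
210^128 ≡ 17^2 = 289
233 = 128 + 64 + 32 + 8 + 1, so 210^233 ≡ 289·17·374·243·210 ≡ 36 (mod 433)
R · y^e mod p:
167^2 = 27889 ≡ 177
167^4 ≡ 177^2 = 31329 ≡ 153
167^8 ≡ 153^2 = 23409 ≡ 27
167^16 ≡ 27^2 = 729 ≡ 296
167^32 ≡ 296^2 = 87616 ≡ 150
167^64 ≡ 150^2 = 22500 ≡ 417
167^128 ≡ 417^2 = 173889 ≡ 256
167^256 ≡ 256^2 = 65536 ≡ 153
266 = 256 + 8 + 2, so 167^266 ≡ 153·27·177 ≡ 283 (mod 433)
337·283 = 95371 ≡ 111 (mod 433)
36 ≠ 111; the check fails.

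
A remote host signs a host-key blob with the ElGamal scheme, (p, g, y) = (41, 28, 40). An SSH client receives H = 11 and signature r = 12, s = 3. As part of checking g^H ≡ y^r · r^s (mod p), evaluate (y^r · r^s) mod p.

6

40^12 mod 41 = 1
12^3 mod 41 = 6
y^r · r^s ≡ 1·6 = 6 ≡ 6 (mod 41)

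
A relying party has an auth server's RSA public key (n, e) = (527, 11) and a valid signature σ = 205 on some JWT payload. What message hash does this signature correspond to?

103

Squares mod 527: σ^1≡205, σ^2≡392, σ^4≡307, σ^8≡443
11 = 8 + 2 + 1, so σ^11 ≡ 443·392·205 ≡ 103 (mod 527)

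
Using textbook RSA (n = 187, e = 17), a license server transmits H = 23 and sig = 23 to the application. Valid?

yes

sig^2 ≡ 23^2 = 529 ≡ 155
sig^4 ≡ 155^2 = 24025 ≡ 89
sig^8 ≡ 89^2 = 7921 ≡ 67
sig^16 ≡ 67^2 = 4489 ≡ 1
17 = 16 + 1, so sig^17 ≡ 1·23 ≡ 23 (mod 187)
sig^17 mod 187 = 23 matches H.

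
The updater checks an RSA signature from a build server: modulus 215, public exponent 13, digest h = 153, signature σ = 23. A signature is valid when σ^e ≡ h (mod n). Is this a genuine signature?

genuine

Squares mod 215: σ^1≡23, σ^2≡99, σ^4≡126, σ^8≡181
13 = 8 + 4 + 1, so σ^13 ≡ 181·126·23 ≡ 153 (mod 215)
σ^13 mod 215 = 153 matches h.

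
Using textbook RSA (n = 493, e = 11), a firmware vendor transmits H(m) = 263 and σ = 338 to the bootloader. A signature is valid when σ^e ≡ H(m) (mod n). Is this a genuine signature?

σ^2 ≡ 338^2 = 114244 ≡ 361
σ^4 ≡ 361^2 = 130321 ≡ 169
σ^8 ≡ 169^2 = 28561 ≡ 460
11 = 8 + 2 + 1, so σ^11 ≡ 460·361·338 ≡ 230 (mod 493)
σ^11 mod 493 = 230, but H(m) = 263.

forged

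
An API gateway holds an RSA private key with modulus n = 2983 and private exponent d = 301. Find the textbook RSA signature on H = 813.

656

H^2 ≡ 813^2 = 660969 ≡ 1726
H^4 ≡ 1726^2 = 2979076 ≡ 2042
H^8 ≡ 2042^2 = 4169764 ≡ 2513
H^16 ≡ 2513^2 = 6315169 ≡ 158
H^32 ≡ 158^2 = 24964 ≡ 1100
H^64 ≡ 1100^2 = 1210000 ≡ 1885
H^128 ≡ 1885^2 = 3553225 ≡ 472
H^256 ≡ 472^2 = 222784 ≡ 2042
301 = 256 + 32 + 8 + 4 + 1, so H^301 ≡ 2042·1100·2513·2042·813 ≡ 656 (mod 2983)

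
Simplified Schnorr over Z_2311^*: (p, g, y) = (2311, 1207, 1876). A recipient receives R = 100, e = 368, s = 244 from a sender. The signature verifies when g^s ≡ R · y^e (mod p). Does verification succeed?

fails

g^s mod p:
Squares mod 2311: 1207^1≡1207, 1207^2≡919, 1207^4≡1046, 1207^8≡1013, 1207^16≡85, 1207^32≡292, 1207^64≡2068, 1207^128≡1274
244 = 128 + 64 + 32 + 16 + 4, so 1207^244 ≡ 1274·2068·292·85·1046 ≡ 1965 (mod 2311)
R · y^e mod p:
Squares mod 2311: 1876^1≡1876, 1876^2≡2034, 1876^4≡466, 1876^8≡2233, 1876^16≡1462, 1876^32≡2080, 1876^64≡208, 1876^128≡1666, 1876^256≡45
368 = 256 + 64 + 32 + 16, so 1876^368 ≡ 45·208·2080·1462 ≡ 320 (mod 2311)
100·320 = 32000 ≡ 1957 (mod 2311)
1965 ≠ 1957; the check fails.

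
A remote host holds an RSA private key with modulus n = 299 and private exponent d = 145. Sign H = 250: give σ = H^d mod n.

198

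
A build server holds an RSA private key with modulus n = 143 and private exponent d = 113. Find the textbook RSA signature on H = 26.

130

Squares mod 143: H^1≡26, H^2≡104, H^4≡91, H^8≡130, H^16≡26, H^32≡104, H^64≡91
113 = 64 + 32 + 16 + 1, so H^113 ≡ 91·104·26·26 ≡ 130 (mod 143)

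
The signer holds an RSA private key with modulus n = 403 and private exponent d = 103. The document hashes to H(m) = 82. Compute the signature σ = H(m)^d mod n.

(H(m))^2 ≡ 82^2 = 6724 ≡ 276
(H(m))^4 ≡ 276^2 = 76176 ≡ 9
(H(m))^8 ≡ 9^2 = 81
(H(m))^16 ≡ 81^2 = 6561 ≡ 113
(H(m))^32 ≡ 113^2 = 12769 ≡ 276
(H(m))^64 ≡ 276^2 = 76176 ≡ 9
103 = 64 + 32 + 4 + 2 + 1, so (H(m))^103 ≡ 9·276·9·276·82 ≡ 134 (mod 403)

134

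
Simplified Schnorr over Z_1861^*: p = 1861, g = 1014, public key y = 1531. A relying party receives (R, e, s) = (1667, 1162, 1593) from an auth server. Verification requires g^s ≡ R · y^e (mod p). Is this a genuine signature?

g^s mod p:
1014^2 = 1028196 ≡ 924
1014^4 ≡ 924^2 = 853776 ≡ 1438
1014^8 ≡ 1438^2 = 2067844 ≡ 273
1014^16 ≡ 273^2 = 74529 ≡ 89
1014^32 ≡ 89^2 = 7921 ≡ 477
1014^64 ≡ 477^2 = 227529 ≡ 487
1014^128 ≡ 487^2 = 237169 ≡ 822
1014^256 ≡ 822^2 = 675684 ≡ 141
1014^512 ≡ 141^2 = 19881 ≡ 1271
1014^1024 ≡ 1271^2 = 1615441 ≡ 93
1593 = 1024 + 512 + 32 + 16 + 8 + 1, so 1014^1593 ≡ 93·1271·477·89·273·1014 ≡ 1785 (mod 1861)
R · y^e mod p:
1531^2 = 2343961 ≡ 962
1531^4 ≡ 962^2 = 925444 ≡ 527
1531^8 ≡ 527^2 = 277729 ≡ 440
1531^16 ≡ 440^2 = 193600 ≡ 56
1531^32 ≡ 56^2 = 3136 ≡ 1275
1531^64 ≡ 1275^2 = 1625625 ≡ 972
1531^128 ≡ 972^2 = 944784 ≡ 1257
1531^256 ≡ 1257^2 = 1580049 ≡ 60
1531^512 ≡ 60^2 = 3600 ≡ 1739
1531^1024 ≡ 1739^2 = 3024121 ≡ 1857
1162 = 1024 + 128 + 8 + 2, so 1531^1162 ≡ 1857·1257·440·962 ≡ 787 (mod 1861)
1667·787 = 1311929 ≡ 1785 (mod 1861)
1785 ≡ 1785 (mod 1861); signature holds.

genuine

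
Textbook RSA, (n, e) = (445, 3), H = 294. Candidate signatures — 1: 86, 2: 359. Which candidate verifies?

2

Candidate 1: Squares mod 445: 86^1≡86, 86^2≡276; 3 = 2 + 1, so 86^3 ≡ 276·86 ≡ 151 (mod 445)
Candidate 2: Squares mod 445: 359^1≡359, 359^2≡276; 3 = 2 + 1, so 359^3 ≡ 276·359 ≡ 294 (mod 445)
  → matches H = 294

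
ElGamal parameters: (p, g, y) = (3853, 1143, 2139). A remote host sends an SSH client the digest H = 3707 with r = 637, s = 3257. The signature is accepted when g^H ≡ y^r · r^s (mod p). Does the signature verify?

does not verify

Left side g^H mod p:
1143^3707 mod 3853 = 1858
Right side y^r · r^s mod p:
2139^637 mod 3853 = 1306
637^3257 mod 3853 = 2743
1306·2743 = 3582358 ≡ 2921 (mod 3853)
1858 ≠ 2921, so verification fails.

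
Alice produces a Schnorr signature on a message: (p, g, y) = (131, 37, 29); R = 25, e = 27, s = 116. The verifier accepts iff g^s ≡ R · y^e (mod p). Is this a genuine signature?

g^s mod p:
Squares mod 131: 37^1≡37, 37^2≡59, 37^4≡75, 37^8≡123, 37^16≡64, 37^32≡35, 37^64≡46
116 = 64 + 32 + 16 + 4, so 37^116 ≡ 46·35·64·75 ≡ 48 (mod 131)
R · y^e mod p:
Squares mod 131: 29^1≡29, 29^2≡55, 29^4≡12, 29^8≡13, 29^16≡38
27 = 16 + 8 + 2 + 1, so 29^27 ≡ 38·13·55·29 ≡ 96 (mod 131)
25·96 = 2400 ≡ 42 (mod 131)
48 ≠ 42; the check fails.

forged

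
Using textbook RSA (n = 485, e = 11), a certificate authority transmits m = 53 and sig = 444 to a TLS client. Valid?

sig^2 ≡ 444^2 = 197136 ≡ 226
sig^4 ≡ 226^2 = 51076 ≡ 151
sig^8 ≡ 151^2 = 22801 ≡ 6
11 = 8 + 2 + 1, so sig^11 ≡ 6·226·444 ≡ 179 (mod 485)
179 ≠ 53, so verification fails.

no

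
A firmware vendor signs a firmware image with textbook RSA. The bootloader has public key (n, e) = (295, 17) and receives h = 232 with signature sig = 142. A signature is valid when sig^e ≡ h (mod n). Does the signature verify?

verifies

Squares mod 295: sig^1≡142, sig^2≡104, sig^4≡196, sig^8≡66, sig^16≡226
17 = 16 + 1, so sig^17 ≡ 226·142 ≡ 232 (mod 295)
Since 232 equals the digest 232, verification succeeds.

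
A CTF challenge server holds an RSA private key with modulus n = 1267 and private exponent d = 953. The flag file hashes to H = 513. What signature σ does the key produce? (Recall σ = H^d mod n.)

H^2 ≡ 513^2 = 263169 ≡ 900
H^4 ≡ 900^2 = 810000 ≡ 387
H^8 ≡ 387^2 = 149769 ≡ 263
H^16 ≡ 263^2 = 69169 ≡ 751
H^32 ≡ 751^2 = 564001 ≡ 186
H^64 ≡ 186^2 = 34596 ≡ 387
H^128 ≡ 387^2 = 149769 ≡ 263
H^256 ≡ 263^2 = 69169 ≡ 751
H^512 ≡ 751^2 = 564001 ≡ 186
953 = 512 + 256 + 128 + 32 + 16 + 8 + 1, so H^953 ≡ 186·751·263·186·751·263·513 ≡ 291 (mod 1267)

291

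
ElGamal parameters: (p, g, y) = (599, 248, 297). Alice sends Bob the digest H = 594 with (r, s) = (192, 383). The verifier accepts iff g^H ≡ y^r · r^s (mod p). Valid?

no

Left side g^H mod p:
Squares mod 599: 248^1≡248, 248^2≡406, 248^4≡111, 248^8≡341, 248^16≡75, 248^32≡234, 248^64≡247, 248^128≡510, 248^256≡134, 248^512≡585
594 = 512 + 64 + 16 + 2, so 248^594 ≡ 585·247·75·406 ≡ 313 (mod 599)
Right side y^r · r^s mod p:
Squares mod 599: 297^1≡297, 297^2≡156, 297^4≡376, 297^8≡12, 297^16≡144, 297^32≡370, 297^64≡328, 297^128≡363
192 = 128 + 64, so 297^192 ≡ 363·328 ≡ 462 (mod 599)
Squares mod 599: 192^1≡192, 192^2≡325, 192^4≡201, 192^8≡268, 192^16≡543, 192^32≡141, 192^64≡114, 192^128≡417, 192^256≡179
383 = 256 + 64 + 32 + 16 + 8 + 4 + 2 + 1, so 192^383 ≡ 179·114·141·543·268·201·325·192 ≡ 473 (mod 599)
462·473 = 218526 ≡ 490 (mod 599)
313 ≠ 490, so verification fails.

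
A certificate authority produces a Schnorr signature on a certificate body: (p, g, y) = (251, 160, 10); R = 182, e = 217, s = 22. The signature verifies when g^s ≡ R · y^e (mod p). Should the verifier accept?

reject

g^s mod p:
160^2 = 25600 ≡ 249
160^4 ≡ 249^2 = 62001 ≡ 4
160^8 ≡ 4^2 = 16
160^16 ≡ 16^2 = 256 ≡ 5
22 = 16 + 4 + 2, so 160^22 ≡ 5·4·249 ≡ 211 (mod 251)
R · y^e mod p:
10^2 = 100
10^4 ≡ 100^2 = 10000 ≡ 211
10^8 ≡ 211^2 = 44521 ≡ 94
10^16 ≡ 94^2 = 8836 ≡ 51
10^32 ≡ 51^2 = 2601 ≡ 91
10^64 ≡ 91^2 = 8281 ≡ 249
10^128 ≡ 249^2 = 62001 ≡ 4
217 = 128 + 64 + 16 + 8 + 1, so 10^217 ≡ 4·249·51·94·10 ≡ 8 (mod 251)
182·8 = 1456 ≡ 201 (mod 251)
211 ≠ 201; the check fails.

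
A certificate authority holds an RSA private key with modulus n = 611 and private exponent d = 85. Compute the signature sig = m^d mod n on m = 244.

413

m^85 mod 611 = 413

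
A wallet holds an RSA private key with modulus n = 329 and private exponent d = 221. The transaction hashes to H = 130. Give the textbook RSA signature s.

Squares mod 329: H^1≡130, H^2≡121, H^4≡165, H^8≡247, H^16≡144, H^32≡9, H^64≡81, H^128≡310
221 = 128 + 64 + 16 + 8 + 4 + 1, so H^221 ≡ 310·81·144·247·165·130 ≡ 303 (mod 329)

303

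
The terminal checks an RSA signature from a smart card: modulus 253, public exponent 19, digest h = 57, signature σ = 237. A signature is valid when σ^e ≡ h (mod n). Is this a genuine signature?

genuine

σ^2 ≡ 237^2 = 56169 ≡ 3
σ^4 ≡ 3^2 = 9
σ^8 ≡ 9^2 = 81
σ^16 ≡ 81^2 = 6561 ≡ 236
19 = 16 + 2 + 1, so σ^19 ≡ 236·3·237 ≡ 57 (mod 253)
Since 57 equals the digest 57, verification succeeds.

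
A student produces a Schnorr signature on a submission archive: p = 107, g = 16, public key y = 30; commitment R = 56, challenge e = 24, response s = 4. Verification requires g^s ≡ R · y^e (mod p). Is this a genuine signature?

genuine

g^s mod p:
16^2 = 256 ≡ 42
16^4 ≡ 42^2 = 1764 ≡ 52
R · y^e mod p:
30^2 = 900 ≡ 44
30^4 ≡ 44^2 = 1936 ≡ 10
30^8 ≡ 10^2 = 100
30^16 ≡ 100^2 = 10000 ≡ 49
24 = 16 + 8, so 30^24 ≡ 49·100 ≡ 85 (mod 107)
56·85 = 4760 ≡ 52 (mod 107)
52 ≡ 52 (mod 107); signature holds.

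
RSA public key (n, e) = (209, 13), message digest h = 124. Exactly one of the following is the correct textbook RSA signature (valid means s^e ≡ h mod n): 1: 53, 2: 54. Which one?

1

Candidate 1: 53^2 = 2809 ≡ 92; 53^4 ≡ 92^2 = 8464 ≡ 104; 53^8 ≡ 104^2 = 10816 ≡ 157; 13 = 8 + 4 + 1, so 53^13 ≡ 157·104·53 ≡ 124 (mod 209)
  → matches h = 124
Candidate 2: 54^2 = 2916 ≡ 199; 54^4 ≡ 199^2 = 39601 ≡ 100; 54^8 ≡ 100^2 = 10000 ≡ 177; 13 = 8 + 4 + 1, so 54^13 ≡ 177·100·54 ≡ 43 (mod 209)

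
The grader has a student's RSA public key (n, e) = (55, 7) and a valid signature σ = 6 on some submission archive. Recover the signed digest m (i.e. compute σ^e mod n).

σ^2 ≡ 6^2 = 36
σ^4 ≡ 36^2 = 1296 ≡ 31
7 = 4 + 2 + 1, so σ^7 ≡ 31·36·6 ≡ 41 (mod 55)

41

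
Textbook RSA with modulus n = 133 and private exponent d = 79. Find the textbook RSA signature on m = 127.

Squares mod 133: m^1≡127, m^2≡36, m^4≡99, m^8≡92, m^16≡85, m^32≡43, m^64≡120
79 = 64 + 8 + 4 + 2 + 1, so m^79 ≡ 120·92·99·36·127 ≡ 29 (mod 133)

29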